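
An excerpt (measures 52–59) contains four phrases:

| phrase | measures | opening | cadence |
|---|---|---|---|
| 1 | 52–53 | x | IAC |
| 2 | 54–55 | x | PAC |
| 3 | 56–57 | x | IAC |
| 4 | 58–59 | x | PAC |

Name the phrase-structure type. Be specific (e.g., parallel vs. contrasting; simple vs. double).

repeated period

The cadence pattern IAC–PAC–IAC–PAC is weak–strong twice, and phrases 3–4 restate phrases 1–2: a period heard twice, not a double period (which would end weakly at phrase 2).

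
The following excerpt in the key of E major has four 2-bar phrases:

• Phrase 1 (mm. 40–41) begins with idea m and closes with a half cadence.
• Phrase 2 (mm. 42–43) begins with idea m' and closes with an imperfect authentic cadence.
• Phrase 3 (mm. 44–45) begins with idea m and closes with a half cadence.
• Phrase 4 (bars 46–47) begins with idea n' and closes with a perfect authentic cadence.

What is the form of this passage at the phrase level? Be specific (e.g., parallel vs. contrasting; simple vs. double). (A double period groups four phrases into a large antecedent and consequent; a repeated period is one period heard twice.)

parallel double period

Four phrases in two halves: the first half (mm. 40-43) ends with an imperfect authentic cadence, the second (mm. 44–47) with a perfect authentic cadence — a large antecedent–consequent pair, i.e. a double period.
Phrase 3 begins with the same material as phrase 1, making it parallel.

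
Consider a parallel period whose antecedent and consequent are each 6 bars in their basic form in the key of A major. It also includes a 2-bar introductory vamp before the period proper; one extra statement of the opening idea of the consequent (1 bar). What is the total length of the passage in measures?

Basic parallel period: 6 + 6 = 12 bars.
12 (basic form) + 2 (introduction) + 1 (extra statement) = 15.

15 measures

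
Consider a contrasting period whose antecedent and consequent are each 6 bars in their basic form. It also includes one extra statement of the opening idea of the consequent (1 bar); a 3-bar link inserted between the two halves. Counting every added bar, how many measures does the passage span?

Basic contrasting period: 6 + 6 = 12 bars.
12 (basic form) + 1 (extra statement) + 3 (link) = 16.

16 measures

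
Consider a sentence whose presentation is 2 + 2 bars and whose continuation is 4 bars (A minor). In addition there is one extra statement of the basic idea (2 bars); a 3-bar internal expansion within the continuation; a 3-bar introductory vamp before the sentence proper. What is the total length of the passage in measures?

16 measures

Basic sentence: 2 + 2 + 4 = 8 bars.
8 (basic form) + 2 (extra statement) + 3 (internal expansion) + 3 (introduction) = 16.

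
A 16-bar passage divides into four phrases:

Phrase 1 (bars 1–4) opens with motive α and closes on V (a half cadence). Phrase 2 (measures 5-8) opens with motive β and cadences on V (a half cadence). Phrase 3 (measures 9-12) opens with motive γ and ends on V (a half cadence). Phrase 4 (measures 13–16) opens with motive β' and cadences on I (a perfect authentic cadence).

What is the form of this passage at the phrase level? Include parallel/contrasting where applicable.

Four phrases in two halves: the first half (mm. 1–8) ends with a half cadence, the second (mm. 9-16) with a perfect authentic cadence — a large antecedent–consequent pair, i.e. a double period.
Phrase 3 begins with different material from phrase 1, making it contrasting.

contrasting double period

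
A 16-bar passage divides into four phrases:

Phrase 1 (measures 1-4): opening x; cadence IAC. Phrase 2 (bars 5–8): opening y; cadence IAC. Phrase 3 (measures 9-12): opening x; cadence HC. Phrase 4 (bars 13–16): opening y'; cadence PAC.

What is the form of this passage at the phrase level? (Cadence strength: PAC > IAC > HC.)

parallel double period

Four phrases in two halves: the first half (mm. 1–8) ends with an imperfect authentic cadence, the second (mm. 9-16) with a perfect authentic cadence — a large antecedent–consequent pair, i.e. a double period.
Phrase 3 begins with the same material as phrase 1, making it parallel.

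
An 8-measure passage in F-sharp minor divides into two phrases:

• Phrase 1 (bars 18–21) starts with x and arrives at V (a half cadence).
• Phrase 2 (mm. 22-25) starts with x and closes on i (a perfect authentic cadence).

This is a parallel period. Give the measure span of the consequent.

measures 22–25

The phrase ending with the weaker cadence (half cadence) is the antecedent; the one ending more conclusively (perfect authentic cadence) is the consequent. The consequent is measures 22–25.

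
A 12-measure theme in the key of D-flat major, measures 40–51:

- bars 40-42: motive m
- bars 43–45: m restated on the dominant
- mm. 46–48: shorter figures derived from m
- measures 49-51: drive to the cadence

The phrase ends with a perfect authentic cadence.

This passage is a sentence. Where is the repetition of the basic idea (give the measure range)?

The presentation of a sentence is the basic idea (mm. 40–42) plus its repetition (mm. 43–45); the repetition of the basic idea is therefore mm. 43–45.

measures 43–45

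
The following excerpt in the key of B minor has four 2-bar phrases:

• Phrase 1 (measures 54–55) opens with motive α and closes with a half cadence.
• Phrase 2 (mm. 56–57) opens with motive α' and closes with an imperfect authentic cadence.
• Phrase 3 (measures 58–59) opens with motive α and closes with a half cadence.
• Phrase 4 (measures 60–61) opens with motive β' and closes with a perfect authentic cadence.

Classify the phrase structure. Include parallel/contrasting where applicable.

Four phrases in two halves: the first half (mm. 54–57) ends with an imperfect authentic cadence, the second (mm. 58–61) with a perfect authentic cadence — a large antecedent–consequent pair, i.e. a double period.
Phrase 3 begins with the same material as phrase 1, making it parallel.

parallel double period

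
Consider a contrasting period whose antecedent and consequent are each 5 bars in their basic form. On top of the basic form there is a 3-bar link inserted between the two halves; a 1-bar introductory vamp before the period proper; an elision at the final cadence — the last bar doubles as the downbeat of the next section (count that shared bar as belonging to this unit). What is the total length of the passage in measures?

Basic contrasting period: 5 + 5 = 10 bars.
10 (basic form) + 3 (link) + 1 (introduction) = 14.
The elision shares a bar with the next section but does not change this unit's count.

14 measures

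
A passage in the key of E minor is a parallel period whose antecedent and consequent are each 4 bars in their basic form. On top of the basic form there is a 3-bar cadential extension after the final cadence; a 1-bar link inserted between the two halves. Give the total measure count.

12 measures

Basic parallel period: 4 + 4 = 8 bars.
8 (basic form) + 3 (cadential extension) + 1 (link) = 12.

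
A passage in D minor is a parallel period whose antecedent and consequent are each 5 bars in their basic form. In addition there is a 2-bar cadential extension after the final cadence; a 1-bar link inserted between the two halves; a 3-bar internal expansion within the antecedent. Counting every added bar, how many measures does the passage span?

16 measures

Basic parallel period: 5 + 5 = 10 bars.
10 (basic form) + 2 (cadential extension) + 1 (link) + 3 (internal expansion) = 16.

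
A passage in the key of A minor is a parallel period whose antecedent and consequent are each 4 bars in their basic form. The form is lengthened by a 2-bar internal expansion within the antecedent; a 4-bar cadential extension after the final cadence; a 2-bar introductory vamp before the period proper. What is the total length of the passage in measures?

Basic parallel period: 4 + 4 = 8 bars.
8 (basic form) + 2 (internal expansion) + 4 (cadential extension) + 2 (introduction) = 16.

16 measures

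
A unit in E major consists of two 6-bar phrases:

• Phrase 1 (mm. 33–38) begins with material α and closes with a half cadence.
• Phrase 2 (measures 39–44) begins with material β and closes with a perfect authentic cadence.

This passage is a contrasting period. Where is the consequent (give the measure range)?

The antecedent is the phrase ending with the weaker cadence (half cadence, phrase 1) and the consequent the one ending more conclusively (perfect authentic cadence, phrase 2); the consequent is bars 39-44.

measures 39–44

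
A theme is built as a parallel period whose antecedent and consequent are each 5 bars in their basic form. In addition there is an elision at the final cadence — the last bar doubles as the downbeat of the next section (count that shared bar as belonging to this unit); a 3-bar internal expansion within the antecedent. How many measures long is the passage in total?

Basic parallel period: 5 + 5 = 10 bars.
10 (basic form) + 3 (internal expansion) = 13.
The elision shares a bar with the next section but does not change this unit's count.

13 measures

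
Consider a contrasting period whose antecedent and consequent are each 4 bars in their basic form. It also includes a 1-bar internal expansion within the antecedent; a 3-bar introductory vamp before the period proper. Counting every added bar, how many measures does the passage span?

12 measures

Basic contrasting period: 4 + 4 = 8 bars.
8 (basic form) + 1 (internal expansion) + 3 (introduction) = 12.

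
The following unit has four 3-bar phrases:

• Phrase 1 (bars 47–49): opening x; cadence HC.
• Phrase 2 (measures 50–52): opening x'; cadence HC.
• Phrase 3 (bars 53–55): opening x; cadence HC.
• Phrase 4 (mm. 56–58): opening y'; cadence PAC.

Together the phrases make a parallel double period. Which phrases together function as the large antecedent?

In a double period the first pair of phrases (ending half cadence) is the large antecedent and the second pair (ending perfect authentic cadence) is the large consequent; the antecedent is phrases 1 and 2.

phrases 1 and 2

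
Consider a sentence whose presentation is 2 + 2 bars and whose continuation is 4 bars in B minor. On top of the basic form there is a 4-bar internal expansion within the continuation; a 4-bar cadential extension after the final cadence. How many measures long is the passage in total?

16 measures

Basic sentence: 2 + 2 + 4 = 8 bars.
8 (basic form) + 4 (internal expansion) + 4 (cadential extension) = 16.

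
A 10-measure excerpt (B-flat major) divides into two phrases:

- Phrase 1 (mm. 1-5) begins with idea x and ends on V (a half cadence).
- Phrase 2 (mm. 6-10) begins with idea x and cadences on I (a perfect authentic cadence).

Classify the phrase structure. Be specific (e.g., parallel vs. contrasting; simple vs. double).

parallel period

Phrase 1 ends with a half cadence (weaker) and phrase 2 with a perfect authentic cadence (stronger): antecedent + consequent = a period.
The two phrases open with the same material (x / x), so the period is parallel.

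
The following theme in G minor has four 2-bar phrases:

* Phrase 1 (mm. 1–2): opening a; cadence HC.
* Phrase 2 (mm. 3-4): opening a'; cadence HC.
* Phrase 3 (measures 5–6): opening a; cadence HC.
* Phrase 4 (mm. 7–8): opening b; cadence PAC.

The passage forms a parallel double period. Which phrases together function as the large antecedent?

In a double period the first pair of phrases (ending half cadence) is the large antecedent and the second pair (ending perfect authentic cadence) is the large consequent; the antecedent is phrases 1 and 2.

phrases 1 and 2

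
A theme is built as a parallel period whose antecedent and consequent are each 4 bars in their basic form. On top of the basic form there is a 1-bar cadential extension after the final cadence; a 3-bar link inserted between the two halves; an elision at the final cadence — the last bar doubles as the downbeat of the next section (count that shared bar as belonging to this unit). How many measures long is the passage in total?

12 measures

Basic parallel period: 4 + 4 = 8 bars.
8 (basic form) + 1 (cadential extension) + 3 (link) = 12.
The elision shares a bar with the next section but does not change this unit's count.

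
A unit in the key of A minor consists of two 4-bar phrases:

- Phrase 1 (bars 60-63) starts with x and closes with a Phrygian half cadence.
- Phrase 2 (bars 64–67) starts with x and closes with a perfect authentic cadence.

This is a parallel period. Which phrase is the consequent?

phrase 2

The phrase ending with the weaker cadence (Phrygian half cadence) is the antecedent; the one ending more conclusively (perfect authentic cadence) is the consequent. The consequent is phrase 2.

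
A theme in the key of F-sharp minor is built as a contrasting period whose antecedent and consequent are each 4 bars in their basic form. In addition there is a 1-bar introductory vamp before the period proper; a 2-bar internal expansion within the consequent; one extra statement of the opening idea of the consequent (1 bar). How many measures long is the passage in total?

Basic contrasting period: 4 + 4 = 8 bars.
8 (basic form) + 1 (introduction) + 2 (internal expansion) + 1 (extra statement) = 12.

12 measures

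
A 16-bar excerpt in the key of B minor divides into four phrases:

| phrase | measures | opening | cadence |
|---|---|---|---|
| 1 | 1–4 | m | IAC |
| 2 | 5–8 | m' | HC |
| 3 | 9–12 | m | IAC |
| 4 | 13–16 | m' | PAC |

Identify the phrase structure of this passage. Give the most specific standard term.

parallel double period

Four phrases in two halves: the first half (bars 1-8) ends with a half cadence, the second (mm. 9–16) with a perfect authentic cadence — a large antecedent–consequent pair, i.e. a double period.
Phrase 3 begins with the same material as phrase 1, making it parallel.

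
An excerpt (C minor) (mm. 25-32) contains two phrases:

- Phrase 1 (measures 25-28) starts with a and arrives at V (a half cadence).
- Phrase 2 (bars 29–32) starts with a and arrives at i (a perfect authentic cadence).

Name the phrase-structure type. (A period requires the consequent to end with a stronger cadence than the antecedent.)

Phrase 1 ends with a half cadence (weaker) and phrase 2 with a perfect authentic cadence (stronger): antecedent + consequent = a period.
The two phrases open with the same material (a / a), so the period is parallel.

parallel period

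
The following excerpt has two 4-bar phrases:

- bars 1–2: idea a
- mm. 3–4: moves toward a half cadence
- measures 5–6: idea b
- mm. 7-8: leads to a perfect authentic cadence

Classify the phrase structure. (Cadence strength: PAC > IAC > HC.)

Phrase 1 ends with a half cadence (weaker) and phrase 2 with a perfect authentic cadence (stronger): antecedent + consequent = a period.
The two phrases open with different material (a / b), so the period is contrasting.

contrasting period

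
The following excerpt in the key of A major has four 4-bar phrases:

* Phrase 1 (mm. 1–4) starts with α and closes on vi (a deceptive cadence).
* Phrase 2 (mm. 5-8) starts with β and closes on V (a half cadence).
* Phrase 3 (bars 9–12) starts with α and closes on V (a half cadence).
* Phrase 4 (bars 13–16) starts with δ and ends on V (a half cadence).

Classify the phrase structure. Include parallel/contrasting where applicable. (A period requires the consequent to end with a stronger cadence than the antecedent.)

phrase group

Phrase 4 ends with a half cadence, no stronger than phrase 2's half cadence, so the four phrases do not form a double period; nor do phrases 3–4 duplicate 1–2, so it is not a repeated period. With no phrase reaching a conclusive cadence, the passage is a phrase group.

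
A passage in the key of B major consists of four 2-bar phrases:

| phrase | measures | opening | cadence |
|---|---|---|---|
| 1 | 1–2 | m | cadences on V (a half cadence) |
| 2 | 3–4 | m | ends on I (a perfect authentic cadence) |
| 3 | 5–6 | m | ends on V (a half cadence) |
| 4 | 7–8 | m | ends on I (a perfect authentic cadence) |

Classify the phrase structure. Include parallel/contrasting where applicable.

repeated period

The cadence pattern HC–PAC–HC–PAC is weak–strong twice, and phrases 3–4 restate phrases 1–2: a period heard twice, not a double period (which would end weakly at phrase 2).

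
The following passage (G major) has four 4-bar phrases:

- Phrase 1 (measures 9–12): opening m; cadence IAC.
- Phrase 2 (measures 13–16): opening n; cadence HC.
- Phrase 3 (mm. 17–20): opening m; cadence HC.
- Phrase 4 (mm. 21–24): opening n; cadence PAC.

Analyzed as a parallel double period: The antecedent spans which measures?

In a double period the four phrases pair into a large antecedent (phrases 1–2, ending half cadence) and a large consequent (phrases 3–4, ending perfect authentic cadence). The antecedent spans mm. 9-16.

measures 9–16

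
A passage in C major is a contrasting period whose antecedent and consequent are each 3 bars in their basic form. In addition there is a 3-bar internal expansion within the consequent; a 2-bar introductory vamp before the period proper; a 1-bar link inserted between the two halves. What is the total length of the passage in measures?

12 measures

Basic contrasting period: 3 + 3 = 6 bars.
6 (basic form) + 3 (internal expansion) + 2 (introduction) + 1 (link) = 12.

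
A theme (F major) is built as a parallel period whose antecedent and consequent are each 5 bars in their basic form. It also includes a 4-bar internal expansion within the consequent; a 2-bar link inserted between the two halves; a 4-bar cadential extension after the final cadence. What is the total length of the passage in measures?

Basic parallel period: 5 + 5 = 10 bars.
10 (basic form) + 4 (internal expansion) + 2 (link) + 4 (cadential extension) = 20.

20 measures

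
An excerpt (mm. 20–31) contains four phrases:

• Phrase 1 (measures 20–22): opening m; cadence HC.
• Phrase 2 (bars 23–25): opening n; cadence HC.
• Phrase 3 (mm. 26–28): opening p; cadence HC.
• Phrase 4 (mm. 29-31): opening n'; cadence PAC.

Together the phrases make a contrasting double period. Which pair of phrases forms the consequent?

phrases 3 and 4

In a double period the first pair of phrases (ending half cadence) is the large antecedent and the second pair (ending perfect authentic cadence) is the large consequent; the consequent is phrases 3 and 4.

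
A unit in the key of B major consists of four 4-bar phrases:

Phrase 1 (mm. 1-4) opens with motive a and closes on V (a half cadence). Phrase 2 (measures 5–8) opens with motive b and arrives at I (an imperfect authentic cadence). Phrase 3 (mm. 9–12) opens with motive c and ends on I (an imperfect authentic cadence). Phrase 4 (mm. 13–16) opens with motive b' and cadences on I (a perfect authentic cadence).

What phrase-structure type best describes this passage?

Four phrases in two halves: the first half (measures 1-8) ends with an imperfect authentic cadence, the second (bars 9–16) with a perfect authentic cadence — a large antecedent–consequent pair, i.e. a double period.
Phrase 3 begins with different material from phrase 1, making it contrasting.

contrasting double period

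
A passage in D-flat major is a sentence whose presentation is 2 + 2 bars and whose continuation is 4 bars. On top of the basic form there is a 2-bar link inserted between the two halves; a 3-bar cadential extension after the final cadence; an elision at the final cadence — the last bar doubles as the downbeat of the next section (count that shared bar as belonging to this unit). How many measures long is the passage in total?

Basic sentence: 2 + 2 + 4 = 8 bars.
8 (basic form) + 2 (link) + 3 (cadential extension) = 13.
The elision shares a bar with the next section but does not change this unit's count.

13 measures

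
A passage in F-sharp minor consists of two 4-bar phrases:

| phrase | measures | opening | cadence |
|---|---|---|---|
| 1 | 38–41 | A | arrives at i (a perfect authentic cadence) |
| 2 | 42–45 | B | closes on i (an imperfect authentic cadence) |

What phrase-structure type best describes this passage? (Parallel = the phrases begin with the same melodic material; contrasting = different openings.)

The second phrase closes with an imperfect authentic cadence, which is not stronger than the first phrase's perfect authentic cadence; without a weak→strong cadential pair there is no antecedent–consequent relationship, so this is a phrase group rather than a period.

phrase group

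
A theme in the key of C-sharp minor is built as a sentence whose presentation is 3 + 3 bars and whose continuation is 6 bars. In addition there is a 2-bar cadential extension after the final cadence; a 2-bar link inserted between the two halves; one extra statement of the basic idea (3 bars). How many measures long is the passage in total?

19 measures

Basic sentence: 3 + 3 + 6 = 12 bars.
12 (basic form) + 2 (cadential extension) + 2 (link) + 3 (extra statement) = 19.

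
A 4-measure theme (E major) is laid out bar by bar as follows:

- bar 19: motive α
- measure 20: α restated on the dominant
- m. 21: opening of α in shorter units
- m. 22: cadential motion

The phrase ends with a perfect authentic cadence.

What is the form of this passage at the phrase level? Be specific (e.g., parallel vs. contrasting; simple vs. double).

Basic idea (m. 19) + its repetition (bar 20) form the presentation; fragmentation and cadence (bars 21–22) form the continuation — the 4-bar whole is a sentence.

sentence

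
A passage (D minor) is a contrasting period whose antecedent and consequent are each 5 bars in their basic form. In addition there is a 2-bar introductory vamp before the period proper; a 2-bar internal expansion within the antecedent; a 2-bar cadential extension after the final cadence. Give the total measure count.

16 measures

Basic contrasting period: 5 + 5 = 10 bars.
10 (basic form) + 2 (introduction) + 2 (internal expansion) + 2 (cadential extension) = 16.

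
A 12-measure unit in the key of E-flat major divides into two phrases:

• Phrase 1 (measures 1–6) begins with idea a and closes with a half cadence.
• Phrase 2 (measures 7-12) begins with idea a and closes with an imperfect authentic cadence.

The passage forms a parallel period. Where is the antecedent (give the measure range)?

measures 1–6

The antecedent is the phrase ending with the weaker cadence (half cadence, phrase 1) and the consequent the one ending more conclusively (imperfect authentic cadence, phrase 2); the antecedent is mm. 1-6.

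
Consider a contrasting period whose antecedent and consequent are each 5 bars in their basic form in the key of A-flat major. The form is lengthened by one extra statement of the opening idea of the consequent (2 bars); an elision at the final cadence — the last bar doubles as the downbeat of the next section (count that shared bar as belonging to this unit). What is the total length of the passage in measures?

Basic contrasting period: 5 + 5 = 10 bars.
10 (basic form) + 2 (extra statement) = 12.
The elision shares a bar with the next section but does not change this unit's count.

12 measures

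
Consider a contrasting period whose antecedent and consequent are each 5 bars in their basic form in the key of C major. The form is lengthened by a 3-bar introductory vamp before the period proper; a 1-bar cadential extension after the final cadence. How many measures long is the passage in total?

14 measures

Basic contrasting period: 5 + 5 = 10 bars.
10 (basic form) + 3 (introduction) + 1 (cadential extension) = 14.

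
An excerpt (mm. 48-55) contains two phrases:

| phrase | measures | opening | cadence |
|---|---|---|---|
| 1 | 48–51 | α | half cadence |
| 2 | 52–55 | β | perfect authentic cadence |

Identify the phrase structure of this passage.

Phrase 1 ends with a half cadence (weaker) and phrase 2 with a perfect authentic cadence (stronger): antecedent + consequent = a period.
The two phrases open with different material (α / β), so the period is contrasting.

contrasting period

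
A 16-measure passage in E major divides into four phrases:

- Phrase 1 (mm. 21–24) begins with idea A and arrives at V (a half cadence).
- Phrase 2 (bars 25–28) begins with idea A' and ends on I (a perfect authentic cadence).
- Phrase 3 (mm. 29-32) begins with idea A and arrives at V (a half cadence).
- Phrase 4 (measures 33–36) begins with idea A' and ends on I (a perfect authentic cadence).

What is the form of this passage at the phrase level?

The cadence pattern HC–PAC–HC–PAC is weak–strong twice, and phrases 3–4 restate phrases 1–2: a period heard twice, not a double period (which would end weakly at phrase 2).

repeated period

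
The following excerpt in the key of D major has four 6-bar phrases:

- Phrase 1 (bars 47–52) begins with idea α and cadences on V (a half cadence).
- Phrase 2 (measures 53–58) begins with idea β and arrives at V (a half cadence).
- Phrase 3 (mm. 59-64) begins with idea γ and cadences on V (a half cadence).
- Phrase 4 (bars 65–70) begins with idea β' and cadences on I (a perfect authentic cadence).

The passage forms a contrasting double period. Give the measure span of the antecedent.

In a double period the first pair of phrases (ending half cadence) is the large antecedent and the second pair (ending perfect authentic cadence) is the large consequent; the antecedent is measures 47–58.

measures 47–58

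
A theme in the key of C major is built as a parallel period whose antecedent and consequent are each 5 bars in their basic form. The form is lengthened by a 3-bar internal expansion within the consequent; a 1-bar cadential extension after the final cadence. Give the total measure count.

14 measures

Basic parallel period: 5 + 5 = 10 bars.
10 (basic form) + 3 (internal expansion) + 1 (cadential extension) = 14.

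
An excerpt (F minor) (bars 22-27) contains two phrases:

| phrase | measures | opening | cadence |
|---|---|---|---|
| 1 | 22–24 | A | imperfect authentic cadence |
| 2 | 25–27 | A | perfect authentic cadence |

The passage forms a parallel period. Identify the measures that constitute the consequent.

measures 25–27

The antecedent is the phrase ending with the weaker cadence (imperfect authentic cadence, phrase 1) and the consequent the one ending more conclusively (perfect authentic cadence, phrase 2); the consequent is mm. 25–27.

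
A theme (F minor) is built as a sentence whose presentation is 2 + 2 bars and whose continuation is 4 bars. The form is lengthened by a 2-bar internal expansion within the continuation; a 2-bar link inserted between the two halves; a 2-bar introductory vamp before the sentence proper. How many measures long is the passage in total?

14 measures

Basic sentence: 2 + 2 + 4 = 8 bars.
8 (basic form) + 2 (internal expansion) + 2 (link) + 2 (introduction) = 14.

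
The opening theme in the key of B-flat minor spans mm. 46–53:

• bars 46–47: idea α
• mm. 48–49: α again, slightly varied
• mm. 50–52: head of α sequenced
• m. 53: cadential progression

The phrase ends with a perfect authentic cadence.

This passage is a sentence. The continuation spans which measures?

measures 50–53

After the presentation (mm. 46-49), the continuation covers the fragmentation through the cadence: measures 50–53.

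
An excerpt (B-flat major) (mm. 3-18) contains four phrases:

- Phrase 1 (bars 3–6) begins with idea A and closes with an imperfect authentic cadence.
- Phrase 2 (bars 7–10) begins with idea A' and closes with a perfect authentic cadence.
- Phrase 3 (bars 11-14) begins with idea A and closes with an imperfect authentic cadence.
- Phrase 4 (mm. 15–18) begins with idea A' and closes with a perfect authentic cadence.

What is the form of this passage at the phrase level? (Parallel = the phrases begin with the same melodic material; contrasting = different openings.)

The cadence pattern IAC–PAC–IAC–PAC is weak–strong twice, and phrases 3–4 restate phrases 1–2: a period heard twice, not a double period (which would end weakly at phrase 2).

repeated period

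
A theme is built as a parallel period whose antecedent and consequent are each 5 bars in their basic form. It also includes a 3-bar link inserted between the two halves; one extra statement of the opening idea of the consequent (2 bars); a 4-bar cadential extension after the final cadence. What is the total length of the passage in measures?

Basic parallel period: 5 + 5 = 10 bars.
10 (basic form) + 3 (link) + 2 (extra statement) + 4 (cadential extension) = 19.

19 measures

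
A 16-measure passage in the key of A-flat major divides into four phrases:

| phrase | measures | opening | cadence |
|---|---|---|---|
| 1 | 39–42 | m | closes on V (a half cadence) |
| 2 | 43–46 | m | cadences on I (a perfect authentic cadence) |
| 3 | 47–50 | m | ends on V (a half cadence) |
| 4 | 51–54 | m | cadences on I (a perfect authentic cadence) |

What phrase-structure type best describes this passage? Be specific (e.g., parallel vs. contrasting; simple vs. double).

repeated period

The cadence pattern HC–PAC–HC–PAC is weak–strong twice, and phrases 3–4 restate phrases 1–2: a period heard twice, not a double period (which would end weakly at phrase 2).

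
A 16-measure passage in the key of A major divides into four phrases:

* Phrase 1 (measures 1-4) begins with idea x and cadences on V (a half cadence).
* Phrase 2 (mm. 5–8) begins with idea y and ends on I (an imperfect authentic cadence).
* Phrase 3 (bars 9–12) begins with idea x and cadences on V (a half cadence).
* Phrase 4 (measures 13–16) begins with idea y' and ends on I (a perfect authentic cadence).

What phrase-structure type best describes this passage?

Four phrases in two halves: the first half (mm. 1-8) ends with an imperfect authentic cadence, the second (mm. 9–16) with a perfect authentic cadence — a large antecedent–consequent pair, i.e. a double period.
Phrase 3 begins with the same material as phrase 1, making it parallel.

parallel double period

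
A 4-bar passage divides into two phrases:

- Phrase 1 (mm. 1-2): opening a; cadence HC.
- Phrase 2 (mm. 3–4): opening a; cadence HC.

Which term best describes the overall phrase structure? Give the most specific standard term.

repeated phrase

Both phrases have the same opening (a) and the same cadence (half cadence): the second is a restatement, not a consequent, so this is a repeated phrase rather than a period.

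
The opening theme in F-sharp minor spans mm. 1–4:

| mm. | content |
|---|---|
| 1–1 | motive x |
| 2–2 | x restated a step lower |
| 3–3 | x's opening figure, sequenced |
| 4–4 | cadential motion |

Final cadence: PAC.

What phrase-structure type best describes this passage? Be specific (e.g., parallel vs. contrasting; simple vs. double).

Basic idea (measure 1) + its repetition (m. 2) form the presentation; fragmentation and cadence (mm. 3–4) form the continuation — the 4-bar whole is a sentence.

sentence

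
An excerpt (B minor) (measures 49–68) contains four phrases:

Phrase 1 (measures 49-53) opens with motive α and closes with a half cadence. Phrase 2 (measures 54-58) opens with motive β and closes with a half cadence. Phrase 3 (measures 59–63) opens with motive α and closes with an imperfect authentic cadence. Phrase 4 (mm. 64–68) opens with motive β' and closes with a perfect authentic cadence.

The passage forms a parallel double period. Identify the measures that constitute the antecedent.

In a double period the four phrases pair into a large antecedent (phrases 1–2, ending half cadence) and a large consequent (phrases 3–4, ending perfect authentic cadence). The antecedent spans mm. 49–58.

measures 49–58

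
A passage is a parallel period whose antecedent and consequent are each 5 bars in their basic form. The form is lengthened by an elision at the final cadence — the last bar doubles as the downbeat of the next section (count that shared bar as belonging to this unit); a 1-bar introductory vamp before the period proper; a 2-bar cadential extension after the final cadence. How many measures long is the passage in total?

13 measures

Basic parallel period: 5 + 5 = 10 bars.
10 (basic form) + 1 (introduction) + 2 (cadential extension) = 13.
The elision shares a bar with the next section but does not change this unit's count.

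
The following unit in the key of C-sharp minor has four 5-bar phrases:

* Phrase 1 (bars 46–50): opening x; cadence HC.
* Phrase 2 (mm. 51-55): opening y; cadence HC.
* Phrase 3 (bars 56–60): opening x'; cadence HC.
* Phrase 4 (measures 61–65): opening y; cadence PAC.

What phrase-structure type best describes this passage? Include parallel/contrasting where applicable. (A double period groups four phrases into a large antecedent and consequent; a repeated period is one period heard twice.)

parallel double period

Four phrases in two halves: the first half (mm. 46–55) ends with a half cadence, the second (mm. 56–65) with a perfect authentic cadence — a large antecedent–consequent pair, i.e. a double period.
Phrase 3 begins with the same material as phrase 1, making it parallel.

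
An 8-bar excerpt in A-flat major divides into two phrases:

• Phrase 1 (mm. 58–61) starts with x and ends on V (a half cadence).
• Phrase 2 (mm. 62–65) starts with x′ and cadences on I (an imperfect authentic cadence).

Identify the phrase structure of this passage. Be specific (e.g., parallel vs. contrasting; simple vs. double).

Phrase 1 ends with a half cadence (weaker) and phrase 2 with an imperfect authentic cadence (stronger): antecedent + consequent = a period.
The two phrases open with the same material (x / x′), so the period is parallel.

parallel period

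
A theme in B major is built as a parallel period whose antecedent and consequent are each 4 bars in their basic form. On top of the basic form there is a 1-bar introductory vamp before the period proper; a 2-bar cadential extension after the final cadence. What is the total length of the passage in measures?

Basic parallel period: 4 + 4 = 8 bars.
8 (basic form) + 1 (introduction) + 2 (cadential extension) = 11.

11 measures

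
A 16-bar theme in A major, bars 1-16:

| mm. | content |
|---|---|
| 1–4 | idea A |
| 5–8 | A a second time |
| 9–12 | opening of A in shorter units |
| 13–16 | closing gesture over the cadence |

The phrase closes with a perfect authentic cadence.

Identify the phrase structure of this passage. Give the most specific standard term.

Basic idea (bars 1–4) + its repetition (mm. 5–8) form the presentation; fragmentation and cadence (bars 9-16) form the continuation — the 16-bar whole is a sentence.

sentence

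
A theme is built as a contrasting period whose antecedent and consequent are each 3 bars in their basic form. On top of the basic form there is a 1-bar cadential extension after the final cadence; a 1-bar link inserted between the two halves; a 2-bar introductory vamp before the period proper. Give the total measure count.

10 measures

Basic contrasting period: 3 + 3 = 6 bars.
6 (basic form) + 1 (cadential extension) + 1 (link) + 2 (introduction) = 10.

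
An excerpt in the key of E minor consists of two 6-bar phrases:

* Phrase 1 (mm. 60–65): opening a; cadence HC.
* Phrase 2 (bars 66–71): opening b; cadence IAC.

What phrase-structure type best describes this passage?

contrasting period

Phrase 1 ends with a half cadence (weaker) and phrase 2 with an imperfect authentic cadence (stronger): antecedent + consequent = a period.
The two phrases open with different material (a / b), so the period is contrasting.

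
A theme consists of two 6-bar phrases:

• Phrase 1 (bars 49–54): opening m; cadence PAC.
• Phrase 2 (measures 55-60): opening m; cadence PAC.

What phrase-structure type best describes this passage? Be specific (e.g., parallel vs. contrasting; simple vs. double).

repeated phrase

Both phrases have the same opening (m) and the same cadence (perfect authentic cadence): the second is a restatement, not a consequent, so this is a repeated phrase rather than a period.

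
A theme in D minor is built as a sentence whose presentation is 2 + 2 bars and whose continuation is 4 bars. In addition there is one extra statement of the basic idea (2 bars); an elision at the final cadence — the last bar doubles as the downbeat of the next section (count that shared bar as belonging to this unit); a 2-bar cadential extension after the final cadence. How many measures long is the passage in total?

Basic sentence: 2 + 2 + 4 = 8 bars.
8 (basic form) + 2 (extra statement) + 2 (cadential extension) = 12.
The elision shares a bar with the next section but does not change this unit's count.

12 measures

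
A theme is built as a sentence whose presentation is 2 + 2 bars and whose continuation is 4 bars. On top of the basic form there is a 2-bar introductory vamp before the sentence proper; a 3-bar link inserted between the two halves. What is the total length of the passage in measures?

13 measures

Basic sentence: 2 + 2 + 4 = 8 bars.
8 (basic form) + 2 (introduction) + 3 (link) = 13.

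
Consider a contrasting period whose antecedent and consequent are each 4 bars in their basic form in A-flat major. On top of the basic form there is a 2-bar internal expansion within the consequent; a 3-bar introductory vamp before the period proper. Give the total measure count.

Basic contrasting period: 4 + 4 = 8 bars.
8 (basic form) + 2 (internal expansion) + 3 (introduction) = 13.

13 measures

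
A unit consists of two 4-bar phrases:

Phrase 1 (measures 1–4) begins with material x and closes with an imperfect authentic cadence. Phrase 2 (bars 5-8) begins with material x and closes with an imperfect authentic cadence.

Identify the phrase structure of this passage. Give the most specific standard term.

Both phrases have the same opening (x) and the same cadence (imperfect authentic cadence): the second is a restatement, not a consequent, so this is a repeated phrase rather than a period.

repeated phrase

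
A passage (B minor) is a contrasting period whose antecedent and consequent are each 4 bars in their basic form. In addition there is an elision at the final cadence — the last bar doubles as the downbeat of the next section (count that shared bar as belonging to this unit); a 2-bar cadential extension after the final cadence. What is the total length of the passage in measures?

Basic contrasting period: 4 + 4 = 8 bars.
8 (basic form) + 2 (cadential extension) = 10.
The elision shares a bar with the next section but does not change this unit's count.

10 measures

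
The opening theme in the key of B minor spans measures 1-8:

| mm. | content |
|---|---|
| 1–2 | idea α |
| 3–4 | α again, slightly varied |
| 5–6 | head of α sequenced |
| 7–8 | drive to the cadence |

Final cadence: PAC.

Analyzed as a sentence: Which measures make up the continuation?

measures 5–8

After the presentation (bars 1–4), the continuation covers the fragmentation through the cadence: measures 5–8.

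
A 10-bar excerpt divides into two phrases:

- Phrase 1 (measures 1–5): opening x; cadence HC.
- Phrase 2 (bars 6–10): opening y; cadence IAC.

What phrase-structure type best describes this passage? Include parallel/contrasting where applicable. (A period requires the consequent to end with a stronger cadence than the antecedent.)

Phrase 1 ends with a half cadence (weaker) and phrase 2 with an imperfect authentic cadence (stronger): antecedent + consequent = a period.
The two phrases open with different material (x / y), so the period is contrasting.

contrasting period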